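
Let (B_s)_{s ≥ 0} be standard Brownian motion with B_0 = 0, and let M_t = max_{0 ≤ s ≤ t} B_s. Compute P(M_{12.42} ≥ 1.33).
P(M_{12.42} ≥ 1.33) = 2·P(B_{12.42} ≥ 1.33) = 2(1 − Φ(1.33/√12.42)) ≈ 0.7059

By the reflection principle for Brownian motion, P(M_t ≥ a) = 2 · P(B_t ≥ a) for a ≥ 0. Since B_t ~ N(0, t), P(B_t ≥ 1.33) = 1 − Φ(1.33/√t) = 1 − Φ(1.33/√12.42) = 1 − Φ(0.3774). So
  P(M_{12.42} ≥ 1.33) = 2(1 − Φ(0.3774)) ≈ 0.7059.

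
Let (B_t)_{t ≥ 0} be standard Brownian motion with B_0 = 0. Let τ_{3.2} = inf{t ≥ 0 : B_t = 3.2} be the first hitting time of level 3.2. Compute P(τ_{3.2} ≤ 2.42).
P(τ_{3.2} ≤ 2.42) = 2(1 − Φ(3.2/√2.42)) = 2(1 − Φ(2.0570)) ≈ 0.0397

By the reflection principle for standard BM, P(τ_b ≤ t) = 2 · P(B_t ≥ b). Since B_t ~ N(0, t), P(B_t ≥ 3.2) = 1 − Φ(3.2/√t) = 1 − Φ(3.2/√2.42) = 1 − Φ(2.0570) ≈ 0.01984. Doubling: P(τ_{3.2} ≤ 2.42) ≈ 2 · 0.01984 = 0.03968 ≈ 0.0397.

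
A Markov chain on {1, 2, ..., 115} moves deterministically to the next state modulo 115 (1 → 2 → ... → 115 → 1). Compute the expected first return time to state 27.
E[T_27 | X_0 = 27] = 115

The chain cycles deterministically, so starting at state 27 it returns in exactly 115 steps. Equivalently, the stationary distribution is uniform π_j = 1/115 for every state j, so by Kac's formula E[T_27] = 1/π_27 = 115.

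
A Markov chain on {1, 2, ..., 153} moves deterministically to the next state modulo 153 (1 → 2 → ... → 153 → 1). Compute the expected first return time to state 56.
E[T_56 | X_0 = 56] = 153

The chain cycles deterministically, so starting at state 56 it returns in exactly 153 steps. Equivalently, the stationary distribution is uniform π_j = 1/153 for every state j, so by Kac's formula E[T_56] = 1/π_56 = 153.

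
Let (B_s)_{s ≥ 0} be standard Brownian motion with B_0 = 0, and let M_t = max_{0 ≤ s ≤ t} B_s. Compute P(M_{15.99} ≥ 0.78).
P(M_{15.99} ≥ 0.78) = 2·P(B_{15.99} ≥ 0.78) = 2(1 − Φ(0.78/√15.99)) ≈ 0.8453

By the reflection principle for Brownian motion, P(M_t ≥ a) = 2 · P(B_t ≥ a) for a ≥ 0. Since B_t ~ N(0, t), P(B_t ≥ 0.78) = 1 − Φ(0.78/√t) = 1 − Φ(0.78/√15.99) = 1 − Φ(0.1951). So
  P(M_{15.99} ≥ 0.78) = 2(1 − Φ(0.1951)) ≈ 0.8453.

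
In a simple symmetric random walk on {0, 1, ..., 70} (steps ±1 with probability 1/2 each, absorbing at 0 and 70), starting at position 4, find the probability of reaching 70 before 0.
P(hit 70 before 0) = 4/70 = 2/35

Let u_k = P(hit 70 before 0 | start at k). Then u_0 = 0, u_70 = 1, and u_k = u_{k-1}/2 + u_{k+1}/2 for 1 ≤ k ≤ 69. This harmonic recurrence is solved by u_k = k/70, giving u_4 = 4/70 = 2/35.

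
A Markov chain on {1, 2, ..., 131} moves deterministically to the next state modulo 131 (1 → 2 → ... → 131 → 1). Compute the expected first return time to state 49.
E[T_49 | X_0 = 49] = 131

The chain cycles deterministically, so starting at state 49 it returns in exactly 131 steps. Equivalently, the stationary distribution is uniform π_j = 1/131 for every state j, so by Kac's formula E[T_49] = 1/π_49 = 131.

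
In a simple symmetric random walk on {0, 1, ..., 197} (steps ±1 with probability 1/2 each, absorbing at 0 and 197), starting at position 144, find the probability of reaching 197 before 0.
P(hit 197 before 0) = 144/197

Let u_k = P(hit 197 before 0 | start at k). Then u_0 = 0, u_197 = 1, and u_k = u_{k-1}/2 + u_{k+1}/2 for 1 ≤ k ≤ 196. This harmonic recurrence is solved by u_k = k/197, giving u_144 = 144/197.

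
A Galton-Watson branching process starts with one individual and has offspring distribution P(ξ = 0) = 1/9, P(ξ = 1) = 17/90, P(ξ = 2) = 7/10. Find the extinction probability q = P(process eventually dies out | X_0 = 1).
q = 10/63

The pgf is f(s) = 1/9 + 17/90·s + 7/10·s². The extinction probability q is the smallest fixed point of f in [0, 1]. Setting s = f(s):
  7/10·s² + (17/90 − 1)·s + 1/9 = 0
  7/10·s² − (1/9 + 7/10)·s + 1/9 = 0
which factors as (s − 1)·(7/10·s − 1/9) = 0, giving roots s = 1 and s = (1/9)/(7/10) = 10/63.
Mean offspring μ = 17/90 + 2·7/10 = 143/90 > 1 (supercritical), so q < 1. The extinction probability is the smaller root: q = (1/9)/(7/10) = 10/63.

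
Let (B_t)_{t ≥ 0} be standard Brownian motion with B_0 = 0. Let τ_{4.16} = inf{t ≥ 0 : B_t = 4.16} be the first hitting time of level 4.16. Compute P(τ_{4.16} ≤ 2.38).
P(τ_{4.16} ≤ 2.38) = 2(1 − Φ(4.16/√2.38)) = 2(1 − Φ(2.6965)) ≈ 0.0070

By the reflection principle for standard BM, P(τ_b ≤ t) = 2 · P(B_t ≥ b). Since B_t ~ N(0, t), P(B_t ≥ 4.16) = 1 − Φ(4.16/√t) = 1 − Φ(4.16/√2.38) = 1 − Φ(2.6965) ≈ 0.00350. Doubling: P(τ_{4.16} ≤ 2.38) ≈ 2 · 0.00350 = 0.00700 ≈ 0.0070.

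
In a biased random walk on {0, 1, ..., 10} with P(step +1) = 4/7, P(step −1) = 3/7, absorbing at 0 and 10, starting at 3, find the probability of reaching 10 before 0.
P(hit 10 before 0) = (1 − (3/4)^3) / (1 − (3/4)^10) = 606208/989527

Let u_k denote P(reach 10 before 0 | start at k). Boundary: u_0 = 0, u_10 = 1. Recurrence: u_k = 4/7·u_{k+1} + 3/7·u_{k-1} for 1 ≤ k ≤ 9. Try u_k = A + B·r^k with r = q/p = (3/7)/(4/7) = 3/4. Substitution satisfies the recurrence; boundary conditions give:
  u_k = (1 − r^k) / (1 − r^N) = (1 − (3/4)^3) / (1 − (3/4)^10) = 606208/989527.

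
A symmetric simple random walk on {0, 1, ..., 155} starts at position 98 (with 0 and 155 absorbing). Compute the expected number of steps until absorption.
E[τ | X_0 = 98] = 5586

Let v_k = E[τ | X_0 = k]. Boundary: v_0 = v_155 = 0. Recurrence: v_k = 1 + (v_{k-1} + v_{k+1})/2 for 1 ≤ k ≤ 154. The particular solution to v_k − (v_{k-1} + v_{k+1})/2 = 1 is v_k = −k^2. Adding homogeneous solution A + B k and matching boundaries gives v_k = k (155 − k). Substituting k = 98: v_98 = 98 · 57 = 5586.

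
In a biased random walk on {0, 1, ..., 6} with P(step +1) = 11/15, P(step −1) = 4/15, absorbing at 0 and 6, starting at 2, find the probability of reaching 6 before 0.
P(hit 6 before 0) = (1 − (4/11)^2) / (1 − (4/11)^6) = 14641/16833

Let u_k denote P(reach 6 before 0 | start at k). Boundary: u_0 = 0, u_6 = 1. Recurrence: u_k = 11/15·u_{k+1} + 4/15·u_{k-1} for 1 ≤ k ≤ 5. Try u_k = A + B·r^k with r = q/p = (4/15)/(11/15) = 4/11. Substitution satisfies the recurrence; boundary conditions give:
  u_k = (1 − r^k) / (1 − r^N) = (1 − (4/11)^2) / (1 − (4/11)^6) = 14641/16833.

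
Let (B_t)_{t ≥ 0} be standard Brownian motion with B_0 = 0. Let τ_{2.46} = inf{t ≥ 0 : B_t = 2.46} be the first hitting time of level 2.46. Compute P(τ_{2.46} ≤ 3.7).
P(τ_{2.46} ≤ 3.7) = 2(1 − Φ(2.46/√3.7)) = 2(1 − Φ(1.2789)) ≈ 0.2009

By the reflection principle for standard BM, P(τ_b ≤ t) = 2 · P(B_t ≥ b). Since B_t ~ N(0, t), P(B_t ≥ 2.46) = 1 − Φ(2.46/√t) = 1 − Φ(2.46/√3.7) = 1 − Φ(1.2789) ≈ 0.10047. Doubling: P(τ_{2.46} ≤ 3.7) ≈ 2 · 0.10047 = 0.20094 ≈ 0.2009.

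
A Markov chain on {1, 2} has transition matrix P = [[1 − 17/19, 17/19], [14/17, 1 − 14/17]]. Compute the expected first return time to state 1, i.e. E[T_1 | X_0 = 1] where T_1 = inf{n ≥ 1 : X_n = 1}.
E[T_1 | X_0 = 1] = 1/π_1 = 555/266

For an irreducible recurrent Markov chain with stationary distribution π, E[T_i | X_0 = i] = 1/π_i (Kac's formula). Here π_1 = (14/17)/(17/19 + 14/17) = (14/17)/(555/323) = 266/555, so E[T_1 | X_0 = 1] = 1/π_1 = (17/19 + 14/17)/(14/17) = (555/323)/(14/17) = 555/266.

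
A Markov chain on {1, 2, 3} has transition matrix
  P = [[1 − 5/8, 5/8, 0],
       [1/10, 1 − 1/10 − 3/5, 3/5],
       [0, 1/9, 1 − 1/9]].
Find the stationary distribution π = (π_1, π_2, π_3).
π = (1/41, 25/164, 135/164)

This is a birth-death chain on three states, which satisfies detailed balance: π_1 · P_{12} = π_2 · P_{21} and π_2 · P_{23} = π_3 · P_{32}.
From π_1 · 5/8 = π_2 · 1/10: π_2/π_1 = (5/8)/(1/10) = 25/4.
From π_2 · 3/5 = π_3 · 1/9: π_3/π_2 = (3/5)/(1/9) = 27/5.
Take π_1 proportional to 1; then unnormalized π = (1, 25/4, 135/4). Normalize by dividing by the sum 41:
  π = (1/41, 25/164, 135/164).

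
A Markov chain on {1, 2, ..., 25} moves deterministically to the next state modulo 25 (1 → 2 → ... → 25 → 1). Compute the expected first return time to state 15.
E[T_15 | X_0 = 15] = 25

The chain cycles deterministically, so starting at state 15 it returns in exactly 25 steps. Equivalently, the stationary distribution is uniform π_j = 1/25 for every state j, so by Kac's formula E[T_15] = 1/π_15 = 25.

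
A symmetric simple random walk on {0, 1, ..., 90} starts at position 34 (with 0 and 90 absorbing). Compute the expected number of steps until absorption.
E[τ | X_0 = 34] = 1904

Let v_k = E[τ | X_0 = k]. Boundary: v_0 = v_90 = 0. Recurrence: v_k = 1 + (v_{k-1} + v_{k+1})/2 for 1 ≤ k ≤ 89. The particular solution to v_k − (v_{k-1} + v_{k+1})/2 = 1 is v_k = −k^2. Adding homogeneous solution A + B k and matching boundaries gives v_k = k (90 − k). Substituting k = 34: v_34 = 34 · 56 = 1904.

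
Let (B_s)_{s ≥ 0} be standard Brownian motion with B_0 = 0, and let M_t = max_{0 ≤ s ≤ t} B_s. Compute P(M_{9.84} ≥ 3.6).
P(M_{9.84} ≥ 3.6) = 2·P(B_{9.84} ≥ 3.6) = 2(1 − Φ(3.6/√9.84)) ≈ 0.2511

By the reflection principle for Brownian motion, P(M_t ≥ a) = 2 · P(B_t ≥ a) for a ≥ 0. Since B_t ~ N(0, t), P(B_t ≥ 3.6) = 1 − Φ(3.6/√t) = 1 − Φ(3.6/√9.84) = 1 − Φ(1.1476). So
  P(M_{9.84} ≥ 3.6) = 2(1 − Φ(1.1476)) ≈ 0.2511.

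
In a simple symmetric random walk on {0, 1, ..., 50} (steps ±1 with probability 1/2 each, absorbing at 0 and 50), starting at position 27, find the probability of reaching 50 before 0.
P(hit 50 before 0) = 27/50

Let u_k = P(hit 50 before 0 | start at k). Then u_0 = 0, u_50 = 1, and u_k = u_{k-1}/2 + u_{k+1}/2 for 1 ≤ k ≤ 49. This harmonic recurrence is solved by u_k = k/50, giving u_27 = 27/50.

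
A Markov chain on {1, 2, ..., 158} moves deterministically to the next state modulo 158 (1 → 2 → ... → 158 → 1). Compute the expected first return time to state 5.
E[T_5 | X_0 = 5] = 158

The chain cycles deterministically, so starting at state 5 it returns in exactly 158 steps. Equivalently, the stationary distribution is uniform π_j = 1/158 for every state j, so by Kac's formula E[T_5] = 1/π_5 = 158.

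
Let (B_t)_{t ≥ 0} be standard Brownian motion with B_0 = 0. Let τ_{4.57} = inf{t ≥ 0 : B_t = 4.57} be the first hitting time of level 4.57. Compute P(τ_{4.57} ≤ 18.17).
P(τ_{4.57} ≤ 18.17) = 2(1 − Φ(4.57/√18.17)) = 2(1 − Φ(1.0721)) ≈ 0.2837

By the reflection principle for standard BM, P(τ_b ≤ t) = 2 · P(B_t ≥ b). Since B_t ~ N(0, t), P(B_t ≥ 4.57) = 1 − Φ(4.57/√t) = 1 − Φ(4.57/√18.17) = 1 − Φ(1.0721) ≈ 0.14184. Doubling: P(τ_{4.57} ≤ 18.17) ≈ 2 · 0.14184 = 0.28368 ≈ 0.2837.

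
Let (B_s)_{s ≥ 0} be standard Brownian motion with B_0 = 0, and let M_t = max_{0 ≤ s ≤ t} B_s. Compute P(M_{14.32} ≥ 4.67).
P(M_{14.32} ≥ 4.67) = 2·P(B_{14.32} ≥ 4.67) = 2(1 − Φ(4.67/√14.32)) ≈ 0.2172

By the reflection principle for Brownian motion, P(M_t ≥ a) = 2 · P(B_t ≥ a) for a ≥ 0. Since B_t ~ N(0, t), P(B_t ≥ 4.67) = 1 − Φ(4.67/√t) = 1 − Φ(4.67/√14.32) = 1 − Φ(1.2341). So
  P(M_{14.32} ≥ 4.67) = 2(1 − Φ(1.2341)) ≈ 0.2172.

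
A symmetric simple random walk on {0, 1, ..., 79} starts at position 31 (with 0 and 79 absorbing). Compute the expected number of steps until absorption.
E[τ | X_0 = 31] = 1488

Let v_k = E[τ | X_0 = k]. Boundary: v_0 = v_79 = 0. Recurrence: v_k = 1 + (v_{k-1} + v_{k+1})/2 for 1 ≤ k ≤ 78. The particular solution to v_k − (v_{k-1} + v_{k+1})/2 = 1 is v_k = −k^2. Adding homogeneous solution A + B k and matching boundaries gives v_k = k (79 − k). Substituting k = 31: v_31 = 31 · 48 = 1488.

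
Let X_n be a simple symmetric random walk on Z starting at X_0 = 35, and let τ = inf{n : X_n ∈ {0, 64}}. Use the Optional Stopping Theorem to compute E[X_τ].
E[X_τ] = 35

X_n is a martingale and τ is a bounded-mean stopping time (indeed τ is finite a.s. with bounded expectation since the walk is in a bounded region). By the OST, E[X_τ] = E[X_0] = 35. Equivalently: E[X_τ] = 64 · P(hit 64 first) + 0 · P(hit 0 first) = 64 · (35/64) = 35.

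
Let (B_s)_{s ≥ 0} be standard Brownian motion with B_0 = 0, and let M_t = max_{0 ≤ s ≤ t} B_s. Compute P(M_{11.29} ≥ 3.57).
P(M_{11.29} ≥ 3.57) = 2·P(B_{11.29} ≥ 3.57) = 2(1 − Φ(3.57/√11.29)) ≈ 0.2880

By the reflection principle for Brownian motion, P(M_t ≥ a) = 2 · P(B_t ≥ a) for a ≥ 0. Since B_t ~ N(0, t), P(B_t ≥ 3.57) = 1 − Φ(3.57/√t) = 1 − Φ(3.57/√11.29) = 1 − Φ(1.0625). So
  P(M_{11.29} ≥ 3.57) = 2(1 − Φ(1.0625)) ≈ 0.2880.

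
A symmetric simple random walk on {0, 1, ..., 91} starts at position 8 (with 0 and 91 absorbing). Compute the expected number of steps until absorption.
E[τ | X_0 = 8] = 664

Let v_k = E[τ | X_0 = k]. Boundary: v_0 = v_91 = 0. Recurrence: v_k = 1 + (v_{k-1} + v_{k+1})/2 for 1 ≤ k ≤ 90. The particular solution to v_k − (v_{k-1} + v_{k+1})/2 = 1 is v_k = −k^2. Adding homogeneous solution A + B k and matching boundaries gives v_k = k (91 − k). Substituting k = 8: v_8 = 8 · 83 = 664.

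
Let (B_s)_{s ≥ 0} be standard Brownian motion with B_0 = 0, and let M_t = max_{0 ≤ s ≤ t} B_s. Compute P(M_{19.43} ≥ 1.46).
P(M_{19.43} ≥ 1.46) = 2·P(B_{19.43} ≥ 1.46) = 2(1 − Φ(1.46/√19.43)) ≈ 0.7405

By the reflection principle for Brownian motion, P(M_t ≥ a) = 2 · P(B_t ≥ a) for a ≥ 0. Since B_t ~ N(0, t), P(B_t ≥ 1.46) = 1 − Φ(1.46/√t) = 1 − Φ(1.46/√19.43) = 1 − Φ(0.3312). So
  P(M_{19.43} ≥ 1.46) = 2(1 − Φ(0.3312)) ≈ 0.7405.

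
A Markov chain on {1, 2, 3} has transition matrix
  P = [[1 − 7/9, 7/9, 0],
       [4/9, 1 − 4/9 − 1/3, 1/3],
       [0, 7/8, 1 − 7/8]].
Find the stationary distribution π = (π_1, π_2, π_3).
π = (12/41, 21/41, 8/41)

This is a birth-death chain on three states, which satisfies detailed balance: π_1 · P_{12} = π_2 · P_{21} and π_2 · P_{23} = π_3 · P_{32}.
From π_1 · 7/9 = π_2 · 4/9: π_2/π_1 = (7/9)/(4/9) = 7/4.
From π_2 · 1/3 = π_3 · 7/8: π_3/π_2 = (1/3)/(7/8) = 8/21.
Take π_1 proportional to 1; then unnormalized π = (1, 7/4, 2/3). Normalize by dividing by the sum 41/12:
  π = (12/41, 21/41, 8/41).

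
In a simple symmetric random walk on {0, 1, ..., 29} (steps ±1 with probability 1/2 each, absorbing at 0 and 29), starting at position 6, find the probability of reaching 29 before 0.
P(hit 29 before 0) = 6/29

Let u_k = P(hit 29 before 0 | start at k). Then u_0 = 0, u_29 = 1, and u_k = u_{k-1}/2 + u_{k+1}/2 for 1 ≤ k ≤ 28. This harmonic recurrence is solved by u_k = k/29, giving u_6 = 6/29.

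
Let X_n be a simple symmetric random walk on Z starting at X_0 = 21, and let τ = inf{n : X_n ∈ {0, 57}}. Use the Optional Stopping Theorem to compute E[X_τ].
E[X_τ] = 21

X_n is a martingale and τ is a bounded-mean stopping time (indeed τ is finite a.s. with bounded expectation since the walk is in a bounded region). By the OST, E[X_τ] = E[X_0] = 21. Equivalently: E[X_τ] = 57 · P(hit 57 first) + 0 · P(hit 0 first) = 57 · (21/57) = 21.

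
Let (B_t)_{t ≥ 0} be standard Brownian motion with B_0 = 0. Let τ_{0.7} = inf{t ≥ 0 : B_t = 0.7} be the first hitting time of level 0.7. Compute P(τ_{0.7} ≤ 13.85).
P(τ_{0.7} ≤ 13.85) = 2(1 − Φ(0.7/√13.85)) = 2(1 − Φ(0.1881)) ≈ 0.8508

By the reflection principle for standard BM, P(τ_b ≤ t) = 2 · P(B_t ≥ b). Since B_t ~ N(0, t), P(B_t ≥ 0.7) = 1 − Φ(0.7/√t) = 1 − Φ(0.7/√13.85) = 1 − Φ(0.1881) ≈ 0.42540. Doubling: P(τ_{0.7} ≤ 13.85) ≈ 2 · 0.42540 = 0.85080 ≈ 0.8508.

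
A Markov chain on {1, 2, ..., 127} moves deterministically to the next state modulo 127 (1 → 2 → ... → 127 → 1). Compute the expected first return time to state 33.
E[T_33 | X_0 = 33] = 127

The chain cycles deterministically, so starting at state 33 it returns in exactly 127 steps. Equivalently, the stationary distribution is uniform π_j = 1/127 for every state j, so by Kac's formula E[T_33] = 1/π_33 = 127.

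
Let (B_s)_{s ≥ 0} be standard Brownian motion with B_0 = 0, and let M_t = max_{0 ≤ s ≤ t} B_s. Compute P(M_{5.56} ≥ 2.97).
P(M_{5.56} ≥ 2.97) = 2·P(B_{5.56} ≥ 2.97) = 2(1 − Φ(2.97/√5.56)) ≈ 0.2078

By the reflection principle for Brownian motion, P(M_t ≥ a) = 2 · P(B_t ≥ a) for a ≥ 0. Since B_t ~ N(0, t), P(B_t ≥ 2.97) = 1 − Φ(2.97/√t) = 1 − Φ(2.97/√5.56) = 1 − Φ(1.2596). So
  P(M_{5.56} ≥ 2.97) = 2(1 − Φ(1.2596)) ≈ 0.2078.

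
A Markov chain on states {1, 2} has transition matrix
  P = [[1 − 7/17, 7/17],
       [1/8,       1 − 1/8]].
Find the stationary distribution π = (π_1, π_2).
π_1 = 17/73, π_2 = 56/73

Solve πP = π with π_1 + π_2 = 1. From πP = π: π_1 · (1 − 7/17) + π_2 · 1/8 = π_1 ⇒ π_2 · 1/8 = π_1 · 7/17 ⇒ π_2/π_1 = (7/17)/(1/8) = 56/17. Together with π_1 + π_2 = 1:
  π_1 = (1/8)/(7/17 + 1/8) = (1/8)/(73/136) = 17/73,
  π_2 = (7/17)/(7/17 + 1/8) = (7/17)/(73/136) = 56/73.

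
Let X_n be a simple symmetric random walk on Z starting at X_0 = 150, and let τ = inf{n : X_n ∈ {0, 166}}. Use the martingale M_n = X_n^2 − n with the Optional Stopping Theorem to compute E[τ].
E[τ] = 2400

M_n = X_n^2 − n is a martingale (since E[X_{n+1}^2 | F_n] = X_n^2 + 1). By OST (τ has finite mean in a bounded region), E[M_τ] = E[M_0] = X_0^2 − 0 = 150^2 = 22500. Also E[M_τ] = E[X_τ^2] − E[τ]. The walk exits at 0 or 166, with P(hit 166 first) = 150/166, so E[X_τ^2] = 166^2 · 150/166 + 0 = 24900. Thus E[τ] = E[X_τ^2] − E[M_τ] = 24900 − 22500 = 2400 = 150(166 − 150) = 2400.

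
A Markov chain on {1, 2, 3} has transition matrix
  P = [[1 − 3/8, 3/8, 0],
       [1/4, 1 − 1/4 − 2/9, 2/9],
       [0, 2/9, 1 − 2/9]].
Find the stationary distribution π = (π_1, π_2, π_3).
π = (1/4, 3/8, 3/8)

This is a birth-death chain on three states, which satisfies detailed balance: π_1 · P_{12} = π_2 · P_{21} and π_2 · P_{23} = π_3 · P_{32}.
From π_1 · 3/8 = π_2 · 1/4: π_2/π_1 = (3/8)/(1/4) = 3/2.
From π_2 · 2/9 = π_3 · 2/9: π_3/π_2 = (2/9)/(2/9) = 1.
Take π_1 proportional to 1; then unnormalized π = (1, 3/2, 3/2). Normalize by dividing by the sum 4:
  π = (1/4, 3/8, 3/8).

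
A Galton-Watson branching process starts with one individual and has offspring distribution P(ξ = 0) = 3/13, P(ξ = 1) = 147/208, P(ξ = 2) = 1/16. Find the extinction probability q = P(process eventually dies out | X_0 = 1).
q = 1

Mean offspring μ = 0·3/13 + 1·147/208 + 2·1/16 = 173/208 ≤ 1. For μ ≤ 1 with offspring not concentrated at 1, the Galton-Watson process goes extinct almost surely, so q = 1.
(Algebraic check: The pgf is f(s) = 3/13 + 147/208·s + 1/16·s². The extinction probability q is the smallest fixed point of f in [0, 1]. Setting s = f(s):
  1/16·s² + (147/208 − 1)·s + 3/13 = 0
  1/16·s² − (3/13 + 1/16)·s + 3/13 = 0
which factors as (s − 1)·(1/16·s − 3/13) = 0, giving roots s = 1 and s = (3/13)/(1/16) = 48/13. Since 48/13 ≥ 1, the smallest root in [0, 1] is s = 1.)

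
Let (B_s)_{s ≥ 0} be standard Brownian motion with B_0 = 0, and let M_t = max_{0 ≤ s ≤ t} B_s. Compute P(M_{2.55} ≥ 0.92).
P(M_{2.55} ≥ 0.92) = 2·P(B_{2.55} ≥ 0.92) = 2(1 − Φ(0.92/√2.55)) ≈ 0.5645

By the reflection principle for Brownian motion, P(M_t ≥ a) = 2 · P(B_t ≥ a) for a ≥ 0. Since B_t ~ N(0, t), P(B_t ≥ 0.92) = 1 − Φ(0.92/√t) = 1 − Φ(0.92/√2.55) = 1 − Φ(0.5761). So
  P(M_{2.55} ≥ 0.92) = 2(1 − Φ(0.5761)) ≈ 0.5645.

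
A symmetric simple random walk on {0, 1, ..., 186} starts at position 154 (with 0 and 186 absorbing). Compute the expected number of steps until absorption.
E[τ | X_0 = 154] = 4928

Let v_k = E[τ | X_0 = k]. Boundary: v_0 = v_186 = 0. Recurrence: v_k = 1 + (v_{k-1} + v_{k+1})/2 for 1 ≤ k ≤ 185. The particular solution to v_k − (v_{k-1} + v_{k+1})/2 = 1 is v_k = −k^2. Adding homogeneous solution A + B k and matching boundaries gives v_k = k (186 − k). Substituting k = 154: v_154 = 154 · 32 = 4928.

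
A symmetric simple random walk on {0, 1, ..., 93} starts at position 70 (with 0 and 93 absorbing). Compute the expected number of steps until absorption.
E[τ | X_0 = 70] = 1610

Let v_k = E[τ | X_0 = k]. Boundary: v_0 = v_93 = 0. Recurrence: v_k = 1 + (v_{k-1} + v_{k+1})/2 for 1 ≤ k ≤ 92. The particular solution to v_k − (v_{k-1} + v_{k+1})/2 = 1 is v_k = −k^2. Adding homogeneous solution A + B k and matching boundaries gives v_k = k (93 − k). Substituting k = 70: v_70 = 70 · 23 = 1610.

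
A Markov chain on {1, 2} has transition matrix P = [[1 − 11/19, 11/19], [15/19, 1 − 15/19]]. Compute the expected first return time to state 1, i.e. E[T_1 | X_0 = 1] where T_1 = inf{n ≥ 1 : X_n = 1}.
E[T_1 | X_0 = 1] = 1/π_1 = 26/15

For an irreducible recurrent Markov chain with stationary distribution π, E[T_i | X_0 = i] = 1/π_i (Kac's formula). Here π_1 = (15/19)/(11/19 + 15/19) = (15/19)/(26/19) = 15/26, so E[T_1 | X_0 = 1] = 1/π_1 = (11/19 + 15/19)/(15/19) = (26/19)/(15/19) = 26/15.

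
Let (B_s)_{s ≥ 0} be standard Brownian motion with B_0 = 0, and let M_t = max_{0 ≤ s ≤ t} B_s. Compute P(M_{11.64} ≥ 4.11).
P(M_{11.64} ≥ 4.11) = 2·P(B_{11.64} ≥ 4.11) = 2(1 − Φ(4.11/√11.64)) ≈ 0.2283

By the reflection principle for Brownian motion, P(M_t ≥ a) = 2 · P(B_t ≥ a) for a ≥ 0. Since B_t ~ N(0, t), P(B_t ≥ 4.11) = 1 − Φ(4.11/√t) = 1 − Φ(4.11/√11.64) = 1 − Φ(1.2047). So
  P(M_{11.64} ≥ 4.11) = 2(1 − Φ(1.2047)) ≈ 0.2283.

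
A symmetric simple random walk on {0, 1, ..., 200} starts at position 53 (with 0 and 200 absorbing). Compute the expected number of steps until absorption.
E[τ | X_0 = 53] = 7791

Let v_k = E[τ | X_0 = k]. Boundary: v_0 = v_200 = 0. Recurrence: v_k = 1 + (v_{k-1} + v_{k+1})/2 for 1 ≤ k ≤ 199. The particular solution to v_k − (v_{k-1} + v_{k+1})/2 = 1 is v_k = −k^2. Adding homogeneous solution A + B k and matching boundaries gives v_k = k (200 − k). Substituting k = 53: v_53 = 53 · 147 = 7791.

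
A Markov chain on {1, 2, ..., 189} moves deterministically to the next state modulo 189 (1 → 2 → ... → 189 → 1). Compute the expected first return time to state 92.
E[T_92 | X_0 = 92] = 189

The chain cycles deterministically, so starting at state 92 it returns in exactly 189 steps. Equivalently, the stationary distribution is uniform π_j = 1/189 for every state j, so by Kac's formula E[T_92] = 1/π_92 = 189.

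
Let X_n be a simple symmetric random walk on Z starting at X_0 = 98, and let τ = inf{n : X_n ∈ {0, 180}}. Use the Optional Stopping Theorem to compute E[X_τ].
E[X_τ] = 98

X_n is a martingale and τ is a bounded-mean stopping time (indeed τ is finite a.s. with bounded expectation since the walk is in a bounded region). By the OST, E[X_τ] = E[X_0] = 98. Equivalently: E[X_τ] = 180 · P(hit 180 first) + 0 · P(hit 0 first) = 180 · (98/180) = 98.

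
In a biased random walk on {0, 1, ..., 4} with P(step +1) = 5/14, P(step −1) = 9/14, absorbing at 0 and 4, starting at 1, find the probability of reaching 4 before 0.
P(hit 4 before 0) = (1 − (9/5)^1) / (1 − (9/5)^4) = 125/1484

Let u_k denote P(reach 4 before 0 | start at k). Boundary: u_0 = 0, u_4 = 1. Recurrence: u_k = 5/14·u_{k+1} + 9/14·u_{k-1} for 1 ≤ k ≤ 3. Try u_k = A + B·r^k with r = q/p = (9/14)/(5/14) = 9/5. Substitution satisfies the recurrence; boundary conditions give:
  u_k = (1 − r^k) / (1 − r^N) = (1 − (9/5)^1) / (1 − (9/5)^4) = 125/1484.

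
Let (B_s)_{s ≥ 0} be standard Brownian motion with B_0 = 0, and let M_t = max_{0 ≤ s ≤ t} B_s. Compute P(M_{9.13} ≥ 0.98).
P(M_{9.13} ≥ 0.98) = 2·P(B_{9.13} ≥ 0.98) = 2(1 − Φ(0.98/√9.13)) ≈ 0.7457

By the reflection principle for Brownian motion, P(M_t ≥ a) = 2 · P(B_t ≥ a) for a ≥ 0. Since B_t ~ N(0, t), P(B_t ≥ 0.98) = 1 − Φ(0.98/√t) = 1 − Φ(0.98/√9.13) = 1 − Φ(0.3243). So
  P(M_{9.13} ≥ 0.98) = 2(1 − Φ(0.3243)) ≈ 0.7457.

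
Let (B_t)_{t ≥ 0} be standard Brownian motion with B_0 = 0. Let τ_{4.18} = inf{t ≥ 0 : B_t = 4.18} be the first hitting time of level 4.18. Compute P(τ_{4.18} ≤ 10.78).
P(τ_{4.18} ≤ 10.78) = 2(1 − Φ(4.18/√10.78)) = 2(1 − Φ(1.2731)) ≈ 0.2030

By the reflection principle for standard BM, P(τ_b ≤ t) = 2 · P(B_t ≥ b). Since B_t ~ N(0, t), P(B_t ≥ 4.18) = 1 − Φ(4.18/√t) = 1 − Φ(4.18/√10.78) = 1 − Φ(1.2731) ≈ 0.10149. Doubling: P(τ_{4.18} ≤ 10.78) ≈ 2 · 0.10149 = 0.20298 ≈ 0.2030.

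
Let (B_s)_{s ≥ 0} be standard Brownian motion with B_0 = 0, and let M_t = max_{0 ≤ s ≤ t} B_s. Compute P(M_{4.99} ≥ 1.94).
P(M_{4.99} ≥ 1.94) = 2·P(B_{4.99} ≥ 1.94) = 2(1 − Φ(1.94/√4.99)) ≈ 0.3851

By the reflection principle for Brownian motion, P(M_t ≥ a) = 2 · P(B_t ≥ a) for a ≥ 0. Since B_t ~ N(0, t), P(B_t ≥ 1.94) = 1 − Φ(1.94/√t) = 1 − Φ(1.94/√4.99) = 1 − Φ(0.8685). So
  P(M_{4.99} ≥ 1.94) = 2(1 − Φ(0.8685)) ≈ 0.3851.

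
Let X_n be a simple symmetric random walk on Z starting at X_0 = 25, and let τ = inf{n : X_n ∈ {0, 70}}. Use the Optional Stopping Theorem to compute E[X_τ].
E[X_τ] = 25

X_n is a martingale and τ is a bounded-mean stopping time (indeed τ is finite a.s. with bounded expectation since the walk is in a bounded region). By the OST, E[X_τ] = E[X_0] = 25. Equivalently: E[X_τ] = 70 · P(hit 70 first) + 0 · P(hit 0 first) = 70 · (25/70) = 25.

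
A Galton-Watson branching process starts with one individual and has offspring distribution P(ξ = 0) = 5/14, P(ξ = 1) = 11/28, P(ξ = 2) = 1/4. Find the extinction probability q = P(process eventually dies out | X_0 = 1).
q = 1

Mean offspring μ = 0·5/14 + 1·11/28 + 2·1/4 = 25/28 ≤ 1. For μ ≤ 1 with offspring not concentrated at 1, the Galton-Watson process goes extinct almost surely, so q = 1.
(Algebraic check: The pgf is f(s) = 5/14 + 11/28·s + 1/4·s². The extinction probability q is the smallest fixed point of f in [0, 1]. Setting s = f(s):
  1/4·s² + (11/28 − 1)·s + 5/14 = 0
  1/4·s² − (5/14 + 1/4)·s + 5/14 = 0
which factors as (s − 1)·(1/4·s − 5/14) = 0, giving roots s = 1 and s = (5/14)/(1/4) = 10/7. Since 10/7 ≥ 1, the smallest root in [0, 1] is s = 1.)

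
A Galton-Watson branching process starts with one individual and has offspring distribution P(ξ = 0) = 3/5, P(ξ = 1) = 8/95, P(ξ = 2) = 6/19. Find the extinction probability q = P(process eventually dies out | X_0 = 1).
q = 1

Mean offspring μ = 0·3/5 + 1·8/95 + 2·6/19 = 68/95 ≤ 1. For μ ≤ 1 with offspring not concentrated at 1, the Galton-Watson process goes extinct almost surely, so q = 1.
(Algebraic check: The pgf is f(s) = 3/5 + 8/95·s + 6/19·s². The extinction probability q is the smallest fixed point of f in [0, 1]. Setting s = f(s):
  6/19·s² + (8/95 − 1)·s + 3/5 = 0
  6/19·s² − (3/5 + 6/19)·s + 3/5 = 0
which factors as (s − 1)·(6/19·s − 3/5) = 0, giving roots s = 1 and s = (3/5)/(6/19) = 19/10. Since 19/10 ≥ 1, the smallest root in [0, 1] is s = 1.)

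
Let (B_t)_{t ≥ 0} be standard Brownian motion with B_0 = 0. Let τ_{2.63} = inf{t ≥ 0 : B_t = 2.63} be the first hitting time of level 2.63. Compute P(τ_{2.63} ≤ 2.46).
P(τ_{2.63} ≤ 2.46) = 2(1 − Φ(2.63/√2.46)) = 2(1 − Φ(1.6768)) ≈ 0.0936

By the reflection principle for standard BM, P(τ_b ≤ t) = 2 · P(B_t ≥ b). Since B_t ~ N(0, t), P(B_t ≥ 2.63) = 1 − Φ(2.63/√t) = 1 − Φ(2.63/√2.46) = 1 − Φ(1.6768) ≈ 0.04679. Doubling: P(τ_{2.63} ≤ 2.46) ≈ 2 · 0.04679 = 0.09358 ≈ 0.0936.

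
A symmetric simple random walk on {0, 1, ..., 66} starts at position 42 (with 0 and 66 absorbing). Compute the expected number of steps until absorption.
E[τ | X_0 = 42] = 1008

Let v_k = E[τ | X_0 = k]. Boundary: v_0 = v_66 = 0. Recurrence: v_k = 1 + (v_{k-1} + v_{k+1})/2 for 1 ≤ k ≤ 65. The particular solution to v_k − (v_{k-1} + v_{k+1})/2 = 1 is v_k = −k^2. Adding homogeneous solution A + B k and matching boundaries gives v_k = k (66 − k). Substituting k = 42: v_42 = 42 · 24 = 1008.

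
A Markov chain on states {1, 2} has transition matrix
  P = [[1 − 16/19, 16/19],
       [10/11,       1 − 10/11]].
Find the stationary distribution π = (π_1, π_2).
π_1 = 95/183, π_2 = 88/183

Solve πP = π with π_1 + π_2 = 1. From πP = π: π_1 · (1 − 16/19) + π_2 · 10/11 = π_1 ⇒ π_2 · 10/11 = π_1 · 16/19 ⇒ π_2/π_1 = (16/19)/(10/11) = 88/95. Together with π_1 + π_2 = 1:
  π_1 = (10/11)/(16/19 + 10/11) = (10/11)/(366/209) = 95/183,
  π_2 = (16/19)/(16/19 + 10/11) = (16/19)/(366/209) = 88/183.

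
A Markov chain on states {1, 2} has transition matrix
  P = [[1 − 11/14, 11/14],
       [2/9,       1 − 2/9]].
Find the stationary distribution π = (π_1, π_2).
π_1 = 28/127, π_2 = 99/127

Solve πP = π with π_1 + π_2 = 1. From πP = π: π_1 · (1 − 11/14) + π_2 · 2/9 = π_1 ⇒ π_2 · 2/9 = π_1 · 11/14 ⇒ π_2/π_1 = (11/14)/(2/9) = 99/28. Together with π_1 + π_2 = 1:
  π_1 = (2/9)/(11/14 + 2/9) = (2/9)/(127/126) = 28/127,
  π_2 = (11/14)/(11/14 + 2/9) = (11/14)/(127/126) = 99/127.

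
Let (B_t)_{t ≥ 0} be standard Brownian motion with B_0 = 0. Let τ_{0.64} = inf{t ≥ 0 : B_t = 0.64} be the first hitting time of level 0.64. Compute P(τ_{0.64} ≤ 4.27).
P(τ_{0.64} ≤ 4.27) = 2(1 − Φ(0.64/√4.27)) = 2(1 − Φ(0.3097)) ≈ 0.7568

By the reflection principle for standard BM, P(τ_b ≤ t) = 2 · P(B_t ≥ b). Since B_t ~ N(0, t), P(B_t ≥ 0.64) = 1 − Φ(0.64/√t) = 1 − Φ(0.64/√4.27) = 1 − Φ(0.3097) ≈ 0.37839. Doubling: P(τ_{0.64} ≤ 4.27) ≈ 2 · 0.37839 = 0.75678 ≈ 0.7568.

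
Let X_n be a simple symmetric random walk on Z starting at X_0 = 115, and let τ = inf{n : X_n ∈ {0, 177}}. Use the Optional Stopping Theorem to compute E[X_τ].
E[X_τ] = 115

X_n is a martingale and τ is a bounded-mean stopping time (indeed τ is finite a.s. with bounded expectation since the walk is in a bounded region). By the OST, E[X_τ] = E[X_0] = 115. Equivalently: E[X_τ] = 177 · P(hit 177 first) + 0 · P(hit 0 first) = 177 · (115/177) = 115.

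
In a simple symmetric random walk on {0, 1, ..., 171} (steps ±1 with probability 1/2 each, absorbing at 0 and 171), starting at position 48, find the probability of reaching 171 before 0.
P(hit 171 before 0) = 48/171 = 16/57

Let u_k = P(hit 171 before 0 | start at k). Then u_0 = 0, u_171 = 1, and u_k = u_{k-1}/2 + u_{k+1}/2 for 1 ≤ k ≤ 170. This harmonic recurrence is solved by u_k = k/171, giving u_48 = 48/171 = 16/57.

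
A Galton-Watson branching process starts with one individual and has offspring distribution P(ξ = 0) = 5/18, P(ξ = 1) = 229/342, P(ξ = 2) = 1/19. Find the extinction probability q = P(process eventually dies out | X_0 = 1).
q = 1

Mean offspring μ = 0·5/18 + 1·229/342 + 2·1/19 = 265/342 ≤ 1. For μ ≤ 1 with offspring not concentrated at 1, the Galton-Watson process goes extinct almost surely, so q = 1.
(Algebraic check: The pgf is f(s) = 5/18 + 229/342·s + 1/19·s². The extinction probability q is the smallest fixed point of f in [0, 1]. Setting s = f(s):
  1/19·s² + (229/342 − 1)·s + 5/18 = 0
  1/19·s² − (5/18 + 1/19)·s + 5/18 = 0
which factors as (s − 1)·(1/19·s − 5/18) = 0, giving roots s = 1 and s = (5/18)/(1/19) = 95/18. Since 95/18 ≥ 1, the smallest root in [0, 1] is s = 1.)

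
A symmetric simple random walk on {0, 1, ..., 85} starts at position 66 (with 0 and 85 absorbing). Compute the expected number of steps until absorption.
E[τ | X_0 = 66] = 1254

Let v_k = E[τ | X_0 = k]. Boundary: v_0 = v_85 = 0. Recurrence: v_k = 1 + (v_{k-1} + v_{k+1})/2 for 1 ≤ k ≤ 84. The particular solution to v_k − (v_{k-1} + v_{k+1})/2 = 1 is v_k = −k^2. Adding homogeneous solution A + B k and matching boundaries gives v_k = k (85 − k). Substituting k = 66: v_66 = 66 · 19 = 1254.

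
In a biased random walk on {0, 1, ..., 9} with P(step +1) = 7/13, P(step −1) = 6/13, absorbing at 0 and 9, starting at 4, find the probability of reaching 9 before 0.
P(hit 9 before 0) = (1 − (6/7)^4) / (1 − (6/7)^9) = 18571735/30275911

Let u_k denote P(reach 9 before 0 | start at k). Boundary: u_0 = 0, u_9 = 1. Recurrence: u_k = 7/13·u_{k+1} + 6/13·u_{k-1} for 1 ≤ k ≤ 8. Try u_k = A + B·r^k with r = q/p = (6/13)/(7/13) = 6/7. Substitution satisfies the recurrence; boundary conditions give:
  u_k = (1 − r^k) / (1 − r^N) = (1 − (6/7)^4) / (1 − (6/7)^9) = 18571735/30275911.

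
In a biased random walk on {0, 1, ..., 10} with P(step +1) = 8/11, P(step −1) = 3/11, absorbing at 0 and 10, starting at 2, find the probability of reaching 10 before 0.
P(hit 10 before 0) = (1 − (3/8)^2) / (1 − (3/8)^10) = 16777216/19521505

Let u_k denote P(reach 10 before 0 | start at k). Boundary: u_0 = 0, u_10 = 1. Recurrence: u_k = 8/11·u_{k+1} + 3/11·u_{k-1} for 1 ≤ k ≤ 9. Try u_k = A + B·r^k with r = q/p = (3/11)/(8/11) = 3/8. Substitution satisfies the recurrence; boundary conditions give:
  u_k = (1 − r^k) / (1 − r^N) = (1 − (3/8)^2) / (1 − (3/8)^10) = 16777216/19521505.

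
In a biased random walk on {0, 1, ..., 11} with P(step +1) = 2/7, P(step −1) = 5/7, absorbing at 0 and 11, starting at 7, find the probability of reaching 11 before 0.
P(hit 11 before 0) = (1 − (5/2)^7) / (1 − (5/2)^11) = 415984/16275359

Let u_k denote P(reach 11 before 0 | start at k). Boundary: u_0 = 0, u_11 = 1. Recurrence: u_k = 2/7·u_{k+1} + 5/7·u_{k-1} for 1 ≤ k ≤ 10. Try u_k = A + B·r^k with r = q/p = (5/7)/(2/7) = 5/2. Substitution satisfies the recurrence; boundary conditions give:
  u_k = (1 − r^k) / (1 − r^N) = (1 − (5/2)^7) / (1 − (5/2)^11) = 415984/16275359.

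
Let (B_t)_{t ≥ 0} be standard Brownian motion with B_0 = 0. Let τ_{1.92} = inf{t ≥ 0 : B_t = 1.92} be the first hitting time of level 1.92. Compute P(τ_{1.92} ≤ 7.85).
P(τ_{1.92} ≤ 7.85) = 2(1 − Φ(1.92/√7.85)) = 2(1 − Φ(0.6853)) ≈ 0.4932

By the reflection principle for standard BM, P(τ_b ≤ t) = 2 · P(B_t ≥ b). Since B_t ~ N(0, t), P(B_t ≥ 1.92) = 1 − Φ(1.92/√t) = 1 − Φ(1.92/√7.85) = 1 − Φ(0.6853) ≈ 0.24658. Doubling: P(τ_{1.92} ≤ 7.85) ≈ 2 · 0.24658 = 0.49316 ≈ 0.4932.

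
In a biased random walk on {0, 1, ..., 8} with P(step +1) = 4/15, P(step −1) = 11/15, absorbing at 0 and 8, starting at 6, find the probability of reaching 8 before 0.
P(hit 8 before 0) = (1 − (11/4)^6) / (1 − (11/4)^8) = 269328/2040889

Let u_k denote P(reach 8 before 0 | start at k). Boundary: u_0 = 0, u_8 = 1. Recurrence: u_k = 4/15·u_{k+1} + 11/15·u_{k-1} for 1 ≤ k ≤ 7. Try u_k = A + B·r^k with r = q/p = (11/15)/(4/15) = 11/4. Substitution satisfies the recurrence; boundary conditions give:
  u_k = (1 − r^k) / (1 − r^N) = (1 − (11/4)^6) / (1 − (11/4)^8) = 269328/2040889.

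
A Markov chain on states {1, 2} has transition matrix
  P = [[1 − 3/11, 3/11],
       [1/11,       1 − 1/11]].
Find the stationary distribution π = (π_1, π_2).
π_1 = 1/4, π_2 = 3/4

Solve πP = π with π_1 + π_2 = 1. From πP = π: π_1 · (1 − 3/11) + π_2 · 1/11 = π_1 ⇒ π_2 · 1/11 = π_1 · 3/11 ⇒ π_2/π_1 = (3/11)/(1/11) = 3. Together with π_1 + π_2 = 1:
  π_1 = (1/11)/(3/11 + 1/11) = (1/11)/(4/11) = 1/4,
  π_2 = (3/11)/(3/11 + 1/11) = (3/11)/(4/11) = 3/4.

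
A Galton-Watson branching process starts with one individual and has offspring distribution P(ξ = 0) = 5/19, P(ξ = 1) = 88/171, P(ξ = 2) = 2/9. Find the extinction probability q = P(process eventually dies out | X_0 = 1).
q = 1

Mean offspring μ = 0·5/19 + 1·88/171 + 2·2/9 = 164/171 ≤ 1. For μ ≤ 1 with offspring not concentrated at 1, the Galton-Watson process goes extinct almost surely, so q = 1.
(Algebraic check: The pgf is f(s) = 5/19 + 88/171·s + 2/9·s². The extinction probability q is the smallest fixed point of f in [0, 1]. Setting s = f(s):
  2/9·s² + (88/171 − 1)·s + 5/19 = 0
  2/9·s² − (5/19 + 2/9)·s + 5/19 = 0
which factors as (s − 1)·(2/9·s − 5/19) = 0, giving roots s = 1 and s = (5/19)/(2/9) = 45/38. Since 45/38 ≥ 1, the smallest root in [0, 1] is s = 1.)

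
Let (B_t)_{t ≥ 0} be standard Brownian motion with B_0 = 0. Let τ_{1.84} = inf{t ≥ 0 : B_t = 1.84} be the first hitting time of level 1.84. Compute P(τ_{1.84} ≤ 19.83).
P(τ_{1.84} ≤ 19.83) = 2(1 − Φ(1.84/√19.83)) = 2(1 − Φ(0.4132)) ≈ 0.6795

By the reflection principle for standard BM, P(τ_b ≤ t) = 2 · P(B_t ≥ b). Since B_t ~ N(0, t), P(B_t ≥ 1.84) = 1 − Φ(1.84/√t) = 1 − Φ(1.84/√19.83) = 1 − Φ(0.4132) ≈ 0.33973. Doubling: P(τ_{1.84} ≤ 19.83) ≈ 2 · 0.33973 = 0.67946 ≈ 0.6795.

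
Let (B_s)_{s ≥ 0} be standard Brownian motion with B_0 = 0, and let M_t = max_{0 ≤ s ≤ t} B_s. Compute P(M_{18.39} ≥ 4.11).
P(M_{18.39} ≥ 4.11) = 2·P(B_{18.39} ≥ 4.11) = 2(1 − Φ(4.11/√18.39)) ≈ 0.3379

By the reflection principle for Brownian motion, P(M_t ≥ a) = 2 · P(B_t ≥ a) for a ≥ 0. Since B_t ~ N(0, t), P(B_t ≥ 4.11) = 1 − Φ(4.11/√t) = 1 − Φ(4.11/√18.39) = 1 − Φ(0.9584). So
  P(M_{18.39} ≥ 4.11) = 2(1 − Φ(0.9584)) ≈ 0.3379.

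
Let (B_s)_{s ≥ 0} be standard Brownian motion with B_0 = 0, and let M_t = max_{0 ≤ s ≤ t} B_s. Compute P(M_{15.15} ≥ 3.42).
P(M_{15.15} ≥ 3.42) = 2·P(B_{15.15} ≥ 3.42) = 2(1 − Φ(3.42/√15.15)) ≈ 0.3796

By the reflection principle for Brownian motion, P(M_t ≥ a) = 2 · P(B_t ≥ a) for a ≥ 0. Since B_t ~ N(0, t), P(B_t ≥ 3.42) = 1 − Φ(3.42/√t) = 1 − Φ(3.42/√15.15) = 1 − Φ(0.8787). So
  P(M_{15.15} ≥ 3.42) = 2(1 − Φ(0.8787)) ≈ 0.3796.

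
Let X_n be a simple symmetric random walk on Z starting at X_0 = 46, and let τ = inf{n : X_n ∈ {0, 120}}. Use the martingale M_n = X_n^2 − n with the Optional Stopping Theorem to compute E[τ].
E[τ] = 3404

M_n = X_n^2 − n is a martingale (since E[X_{n+1}^2 | F_n] = X_n^2 + 1). By OST (τ has finite mean in a bounded region), E[M_τ] = E[M_0] = X_0^2 − 0 = 46^2 = 2116. Also E[M_τ] = E[X_τ^2] − E[τ]. The walk exits at 0 or 120, with P(hit 120 first) = 46/120, so E[X_τ^2] = 120^2 · 46/120 + 0 = 5520. Thus E[τ] = E[X_τ^2] − E[M_τ] = 5520 − 2116 = 3404 = 46(120 − 46) = 3404.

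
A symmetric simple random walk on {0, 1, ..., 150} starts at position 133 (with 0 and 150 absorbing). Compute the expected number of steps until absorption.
E[τ | X_0 = 133] = 2261

Let v_k = E[τ | X_0 = k]. Boundary: v_0 = v_150 = 0. Recurrence: v_k = 1 + (v_{k-1} + v_{k+1})/2 for 1 ≤ k ≤ 149. The particular solution to v_k − (v_{k-1} + v_{k+1})/2 = 1 is v_k = −k^2. Adding homogeneous solution A + B k and matching boundaries gives v_k = k (150 − k). Substituting k = 133: v_133 = 133 · 17 = 2261.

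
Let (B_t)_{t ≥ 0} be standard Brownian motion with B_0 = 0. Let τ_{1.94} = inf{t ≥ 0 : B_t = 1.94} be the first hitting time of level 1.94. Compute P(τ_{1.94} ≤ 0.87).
P(τ_{1.94} ≤ 0.87) = 2(1 − Φ(1.94/√0.87)) = 2(1 − Φ(2.0799)) ≈ 0.0375

By the reflection principle for standard BM, P(τ_b ≤ t) = 2 · P(B_t ≥ b). Since B_t ~ N(0, t), P(B_t ≥ 1.94) = 1 − Φ(1.94/√t) = 1 − Φ(1.94/√0.87) = 1 − Φ(2.0799) ≈ 0.01877. Doubling: P(τ_{1.94} ≤ 0.87) ≈ 2 · 0.01877 = 0.03754 ≈ 0.0375.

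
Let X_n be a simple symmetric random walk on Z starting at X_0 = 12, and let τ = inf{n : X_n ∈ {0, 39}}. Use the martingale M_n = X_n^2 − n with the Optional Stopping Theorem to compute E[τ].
E[τ] = 324

M_n = X_n^2 − n is a martingale (since E[X_{n+1}^2 | F_n] = X_n^2 + 1). By OST (τ has finite mean in a bounded region), E[M_τ] = E[M_0] = X_0^2 − 0 = 12^2 = 144. Also E[M_τ] = E[X_τ^2] − E[τ]. The walk exits at 0 or 39, with P(hit 39 first) = 12/39, so E[X_τ^2] = 39^2 · 12/39 + 0 = 468. Thus E[τ] = E[X_τ^2] − E[M_τ] = 468 − 144 = 324 = 12(39 − 12) = 324.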